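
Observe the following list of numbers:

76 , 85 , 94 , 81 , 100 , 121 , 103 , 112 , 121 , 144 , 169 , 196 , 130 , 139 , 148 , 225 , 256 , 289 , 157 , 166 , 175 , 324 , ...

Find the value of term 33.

229

Positions follow the repeating pattern AAABBB; grouping by letter gives 2 tracks.
Track A: 76, 85, 94, 103, 112, 121, 130, 139, 148, 157, 166, 175. Arithmetic with common difference +9.
Track B: 81, 100, 121, 144, 169, 196, 225, 256, 289, 324. The squares 9², 10², 11², ….
The 33rd slot belongs to track A; its 18th term is 229.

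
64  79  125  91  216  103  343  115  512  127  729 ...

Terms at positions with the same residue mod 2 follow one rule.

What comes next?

139

The terms cycle through 2 interleaved subsequences.
Subsequence A is 64, 125, 216, 343, 512, 729, which is the cubes 4³, 5³, 6³, ….
Subsequence B is 79, 91, 103, 115, 127, which is linear: a_n = 67 + 12·n.
Position 12 → subsequence B, term 6 = 139.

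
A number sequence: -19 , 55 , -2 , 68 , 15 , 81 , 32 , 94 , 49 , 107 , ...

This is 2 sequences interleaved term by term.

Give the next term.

66

Split by position mod 2 into 2 tracks.
Stream A is -19, -2, 15, 32, 49, which is arithmetic with common difference +17.
Stream B is 55, 68, 81, 94, 107, which is adding 13 each time.
Position 11 → stream A, term 6 = 66.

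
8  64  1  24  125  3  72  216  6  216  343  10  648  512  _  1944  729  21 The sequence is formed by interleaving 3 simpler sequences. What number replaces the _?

The terms cycle through 3 interleaved subsequences.
Stream A: 8, 24, 72, 216, 648, 1944 (geometric with ratio 3).
Stream B: 64, 125, 216, 343, 512, 729 (the cubes 4³, 5³, 6³, …).
Stream C: 1, 3, 6, 10, ?, 21 (triangular numbers starting at T_1).
So the missing entry in stream C is 15.

15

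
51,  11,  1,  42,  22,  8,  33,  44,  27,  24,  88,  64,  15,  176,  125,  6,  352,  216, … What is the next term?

-3

Split by position mod 3 into 3 tracks.
Subsequence A is 51, 42, 33, 24, 15, 6, which is linear: a_n = 60 − 9·n.
Subsequence B is 11, 22, 44, 88, 176, 352, which is a geometric progression (common ratio 2).
Subsequence C is 1, 8, 27, 64, 125, 216, which is perfect cubes starting at 1³.
Position 19 falls in subsequence A as its term 7, giving -3.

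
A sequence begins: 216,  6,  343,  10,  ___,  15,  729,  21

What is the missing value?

Taking every 2nd term gives 2 separate tracks.
Subsequence A: 216, 343, ?, 729 (the cubes 6³, 7³, 8³, …).
Subsequence B: 6, 10, 15, 21 (triangular numbers n(n+1)/2 for n = 3, 4, …).
So the missing entry in subsequence A is 512.

512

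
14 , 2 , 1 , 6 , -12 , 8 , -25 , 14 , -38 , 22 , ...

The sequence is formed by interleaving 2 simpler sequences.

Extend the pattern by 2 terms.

Taking every 2nd term gives 2 separate tracks.
Subsequence A is 14, 1, -12, -25, -38, which is linear: a_n = 27 − 13·n.
Subsequence B is 2, 6, 8, 14, 22, which is each term equals the sum of the previous two.
The 11th slot belongs to subsequence A; its 6th term is -51.
Position 12 → subsequence B, term 6 = 36.

-51, 36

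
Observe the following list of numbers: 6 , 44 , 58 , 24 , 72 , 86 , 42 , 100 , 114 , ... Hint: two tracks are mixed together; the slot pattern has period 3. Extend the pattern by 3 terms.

The slot pattern repeats as ABB (period 3), so there are 2 interleaved tracks.
Subsequence A is 6, 24, 42, which is arithmetic with common difference +18.
Subsequence B is 44, 58, 72, 86, 100, 114, which is adding 14 each time.
Position 10 → subsequence A, term 4 = 60.
Position 11 falls in subsequence B as its term 7, giving 128.
Position 12 falls in subsequence B as its term 8, giving 142.

60, 128, 142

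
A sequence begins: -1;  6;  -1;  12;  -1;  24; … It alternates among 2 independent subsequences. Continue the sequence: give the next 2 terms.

-1, 48

The terms cycle through 2 interleaved subsequences.
Stream A: -1, -1, -1. Constant -1.
Stream B: 6, 12, 24. A geometric progression (common ratio 2).
Position 7 falls in stream A as its term 4, giving -1.
Term 8 comes from stream B (its 4th entry): 48.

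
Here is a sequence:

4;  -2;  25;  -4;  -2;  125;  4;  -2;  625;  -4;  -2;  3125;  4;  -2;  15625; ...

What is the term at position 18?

Taking every 3rd term gives 3 separate tracks.
Track A: 4, -4, 4, -4, 4 — oscillating between 4 and -4.
Track B: -2, -2, -2, -2, -2 — always -2.
Track C: 25, 125, 625, 3125, 15625 — powers of 5.
Term 18 comes from track C (its 6th entry): 78125.

78125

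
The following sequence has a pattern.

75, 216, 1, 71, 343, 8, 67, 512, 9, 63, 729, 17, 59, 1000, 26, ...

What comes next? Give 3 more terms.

The terms cycle through 3 interleaved subsequences.
Track A: 75, 71, 67, 63, 59 — arithmetic, step −4.
Track B: 216, 343, 512, 729, 1000 — perfect cubes starting at 6³.
Track C: 1, 8, 9, 17, 26 — each term equals the sum of the previous two.
Position 16 falls in track A as its term 6, giving 55.
Position 17 → track B, term 6 = 1331.
Position 18 → track C, term 6 = 43.

55, 1331, 43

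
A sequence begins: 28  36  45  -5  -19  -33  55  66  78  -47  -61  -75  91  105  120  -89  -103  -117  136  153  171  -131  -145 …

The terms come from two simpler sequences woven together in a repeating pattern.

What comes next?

-159

The slot pattern repeats as AAABBB (period 6), so there are 2 interleaved tracks.
Subsequence A: 28, 36, 45, 55, 66, 78, 91, 105, 120, 136, 153, 171. Triangular numbers n(n+1)/2 for n = 7, 8, ….
Subsequence B: -5, -19, -33, -47, -61, -75, -89, -103, -117, -131, -145. Subtracting 14 each time.
Term 24 comes from subsequence B (its 12th entry): -159.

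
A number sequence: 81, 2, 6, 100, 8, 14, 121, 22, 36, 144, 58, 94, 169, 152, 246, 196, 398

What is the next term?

644

Positions follow the repeating pattern ABB; grouping by letter gives 2 tracks.
Track A: 81, 100, 121, 144, 169, 196. Consecutive squares n² from n = 9.
Track B: 2, 6, 8, 14, 22, 36, 58, 94, 152, 246, 398. Fibonacci-style (each term is the sum of the two before it).
The 18th slot belongs to track B; its 12th term is 644.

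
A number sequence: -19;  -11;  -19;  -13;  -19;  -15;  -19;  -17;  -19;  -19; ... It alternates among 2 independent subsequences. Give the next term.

Positions 1, 3, 5, … form one subsequence and positions 2, 4, 6, … form another.
Stream A: -19, -19, -19, -19, -19 (always -19).
Stream B: -11, -13, -15, -17, -19 (arithmetic with common difference −2).
The 11th slot belongs to stream A; its 6th term is -19.

-19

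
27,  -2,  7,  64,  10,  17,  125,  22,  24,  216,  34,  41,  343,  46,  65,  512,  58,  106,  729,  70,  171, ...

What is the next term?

1000

Split by position mod 3 into 3 tracks.
Track A = 27, 64, 125, 216, 343, 512, 729: consecutive cubes n³ from n = 3.
Track B = -2, 10, 22, 34, 46, 58, 70: arithmetic with common difference +12.
Track C = 7, 17, 24, 41, 65, 106, 171: Fibonacci-style (each term is the sum of the two before it).
The 22nd slot belongs to track A; its 8th term is 1000.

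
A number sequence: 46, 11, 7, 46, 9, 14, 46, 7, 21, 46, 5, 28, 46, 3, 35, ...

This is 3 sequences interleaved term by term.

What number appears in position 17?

1

The terms cycle through 3 interleaved subsequences.
Track A = 46, 46, 46, 46, 46: the constant sequence 46.
Track B = 11, 9, 7, 5, 3: subtracting 2 each time.
Track C = 7, 14, 21, 28, 35: arithmetic with common difference +7.
Position 17 falls in track B as its term 6, giving 1.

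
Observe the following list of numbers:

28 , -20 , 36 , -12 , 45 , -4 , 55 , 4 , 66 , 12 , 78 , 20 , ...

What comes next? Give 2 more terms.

The terms cycle through 2 interleaved subsequences.
Track A: 28, 36, 45, 55, 66, 78 — the triangular numbers T_7, T_8, ….
Track B: -20, -12, -4, 4, 12, 20 — linear: a_n = -28 + 8·n.
Term 13 comes from track A (its 7th entry): 91.
The 14th slot belongs to track B; its 7th term is 28.

91, 28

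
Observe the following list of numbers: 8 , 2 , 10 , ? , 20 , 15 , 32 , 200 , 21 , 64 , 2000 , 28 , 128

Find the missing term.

Split by position mod 3: positions 1, 4, 7, … form one track, and each other residue class forms its own.
Track A = 8, ?, 32, 64, 128: powers 2^3, 2^4, 2^5, ….
Track B = 2, 20, 200, 2000: geometric, ×10 each step.
Track C = 10, 15, 21, 28: triangular numbers n(n+1)/2 for n = 4, 5, ….
So the missing entry in track A is 16.

16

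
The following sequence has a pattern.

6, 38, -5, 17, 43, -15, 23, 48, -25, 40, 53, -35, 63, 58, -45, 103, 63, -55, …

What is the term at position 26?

78

The terms cycle through 3 interleaved subsequences.
Track A is 6, 17, 23, 40, 63, 103, which is a Fibonacci-like recurrence a_n = a_{n-1} + a_{n-2}.
Track B is 38, 43, 48, 53, 58, 63, which is arithmetic with common difference +5.
Track C is -5, -15, -25, -35, -45, -55, which is linear: a_n = 5 − 10·n.
Term 26 comes from track B (its 9th entry): 78.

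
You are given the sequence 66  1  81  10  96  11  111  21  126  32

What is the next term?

Positions 1, 3, 5, … form one subsequence and positions 2, 4, 6, … form another.
Stream A = 66, 81, 96, 111, 126: linear: a_n = 51 + 15·n.
Stream B = 1, 10, 11, 21, 32: a Fibonacci-like recurrence a_n = a_{n-1} + a_{n-2}.
The 11th slot belongs to stream A; its 6th term is 141.

141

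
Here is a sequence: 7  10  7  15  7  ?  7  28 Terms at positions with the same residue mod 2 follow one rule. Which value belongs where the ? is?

21

Positions 1, 3, 5, … form one subsequence and positions 2, 4, 6, … form another.
Track A = 7, 7, 7, 7: the constant sequence 7.
Track B = 10, 15, ?, 28: triangular numbers starting at T_4.
So the missing entry in track B is 21.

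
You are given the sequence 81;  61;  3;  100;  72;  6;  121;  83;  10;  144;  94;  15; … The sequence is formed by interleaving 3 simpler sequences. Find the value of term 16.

Split by position mod 3 into 3 tracks.
Stream A: 81, 100, 121, 144 (the squares 9², 10², 11², …).
Stream B: 61, 72, 83, 94 (arithmetic with common difference +11).
Stream C: 3, 6, 10, 15 (the triangular numbers T_2, T_3, …).
Position 16 falls in stream A as its term 6, giving 196.

196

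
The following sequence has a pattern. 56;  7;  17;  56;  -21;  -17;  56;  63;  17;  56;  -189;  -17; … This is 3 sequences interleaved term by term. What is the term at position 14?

The terms cycle through 3 interleaved subsequences.
Subsequence A: 56, 56, 56, 56 (always 56).
Subsequence B: 7, -21, 63, -189 (multiplying by -3 each time).
Subsequence C: 17, -17, 17, -17 (alternating ±17).
Position 14 → subsequence B, term 5 = 567.

567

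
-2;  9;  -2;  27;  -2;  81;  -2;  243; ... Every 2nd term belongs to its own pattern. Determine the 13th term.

Odd-indexed and even-indexed terms follow separate rules.
Track A is -2, -2, -2, -2, which is the constant sequence -2.
Track B is 9, 27, 81, 243, which is powers of 3.
Position 13 falls in track A as its term 7, giving -2.

-2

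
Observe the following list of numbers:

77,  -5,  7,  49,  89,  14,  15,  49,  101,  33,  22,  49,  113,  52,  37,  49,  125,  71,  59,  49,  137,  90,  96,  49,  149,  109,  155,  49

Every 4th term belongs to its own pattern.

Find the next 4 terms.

The terms cycle through 4 interleaved subsequences.
Track A: 77, 89, 101, 113, 125, 137, 149. Linear: a_n = 65 + 12·n.
Track B: -5, 14, 33, 52, 71, 90, 109. Arithmetic with common difference +19.
Track C: 7, 15, 22, 37, 59, 96, 155. Fibonacci-style (each term is the sum of the two before it).
Track D: 49, 49, 49, 49, 49, 49, 49. The constant sequence 49.
Term 29 comes from track A (its 8th entry): 161.
Term 30 comes from track B (its 8th entry): 128.
Position 31 falls in track C as its term 8, giving 251.
Position 32 falls in track D as its term 8, giving 49.

161, 128, 251, 49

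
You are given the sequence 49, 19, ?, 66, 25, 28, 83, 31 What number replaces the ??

Reading positions in blocks of 3 reveals the pattern ABB — 2 tracks woven together.
Subsequence A: 49, 66, 83 — arithmetic with common difference +17.
Subsequence B: 19, ?, 25, 28, 31 — adding 3 each time.
So the missing entry in subsequence B is 22.

22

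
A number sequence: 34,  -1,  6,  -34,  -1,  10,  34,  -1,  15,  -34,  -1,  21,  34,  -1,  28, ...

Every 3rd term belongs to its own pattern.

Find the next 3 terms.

Read the sequence 3 terms at a time; column i is its own pattern.
Stream A = 34, -34, 34, -34, 34: the oscillation 34·(−1)^(n+1).
Stream B = -1, -1, -1, -1, -1: constant -1.
Stream C = 6, 10, 15, 21, 28: triangular numbers n(n+1)/2 for n = 3, 4, ….
The 16th slot belongs to stream A; its 6th term is -34.
The 17th slot belongs to stream B; its 6th term is -1.
Position 18 → stream C, term 6 = 36.

-34, -1, 36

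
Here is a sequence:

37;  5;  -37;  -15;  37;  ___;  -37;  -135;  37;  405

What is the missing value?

45

Taking every 2nd term gives 2 separate tracks.
Subsequence A: 37, -37, 37, -37, 37. The oscillation 37·(−1)^(n+1).
Subsequence B: 5, -15, ?, -135, 405. Geometric, ×-3 each step.
So the missing entry in subsequence B is 45.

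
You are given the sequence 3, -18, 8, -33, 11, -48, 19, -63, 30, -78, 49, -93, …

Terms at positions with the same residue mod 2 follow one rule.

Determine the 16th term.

-123

Taking every 2nd term gives 2 separate tracks.
Subsequence A: 3, 8, 11, 19, 30, 49 — each term equals the sum of the previous two.
Subsequence B: -18, -33, -48, -63, -78, -93 — subtracting 15 each time.
Position 16 falls in subsequence B as its term 8, giving -123.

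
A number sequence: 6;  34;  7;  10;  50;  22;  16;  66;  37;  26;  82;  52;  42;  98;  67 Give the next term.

The terms cycle through 3 interleaved subsequences.
Subsequence A is 6, 10, 16, 26, 42, which is each term equals the sum of the previous two.
Subsequence B is 34, 50, 66, 82, 98, which is arithmetic with common difference +16.
Subsequence C is 7, 22, 37, 52, 67, which is arithmetic, step +15.
Term 16 comes from subsequence A (its 6th entry): 68.

68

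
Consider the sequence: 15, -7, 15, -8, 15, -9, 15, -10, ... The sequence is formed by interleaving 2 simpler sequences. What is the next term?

Positions 1, 3, 5, … form one subsequence and positions 2, 4, 6, … form another.
Track A: 15, 15, 15, 15 (the constant sequence 15).
Track B: -7, -8, -9, -10 (arithmetic, step −1).
Position 9 falls in track A as its term 5, giving 15.

15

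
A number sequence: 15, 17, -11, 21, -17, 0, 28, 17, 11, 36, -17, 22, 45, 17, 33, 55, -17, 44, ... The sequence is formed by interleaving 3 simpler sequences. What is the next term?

Taking every 3rd term gives 3 separate tracks.
Track A: 15, 21, 28, 36, 45, 55. The triangular numbers T_5, T_6, ….
Track B: 17, -17, 17, -17, 17, -17. Alternating ±17.
Track C: -11, 0, 11, 22, 33, 44. Arithmetic with common difference +11.
Term 19 comes from track A (its 7th entry): 66.

66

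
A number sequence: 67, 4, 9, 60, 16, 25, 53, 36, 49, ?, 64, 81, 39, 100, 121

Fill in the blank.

46

Positions follow the repeating pattern ABB; grouping by letter gives 2 tracks.
Track A is 67, 60, 53, ?, 39, which is arithmetic, step −7.
Track B is 4, 9, 16, 25, 36, 49, 64, 81, 100, 121, which is consecutive squares n² from n = 2.
Filling track A at index 4 by its rule yields 46.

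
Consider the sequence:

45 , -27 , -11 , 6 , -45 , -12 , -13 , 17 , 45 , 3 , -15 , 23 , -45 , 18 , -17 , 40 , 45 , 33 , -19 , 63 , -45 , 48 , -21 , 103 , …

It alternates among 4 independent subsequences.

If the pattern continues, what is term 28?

Split by position mod 4: positions 1, 5, 9, … form one track, and each other residue class forms its own.
Subsequence A: 45, -45, 45, -45, 45, -45 — the oscillation 45·(−1)^(n+1).
Subsequence B: -27, -12, 3, 18, 33, 48 — linear: a_n = -42 + 15·n.
Subsequence C: -11, -13, -15, -17, -19, -21 — arithmetic, step −2.
Subsequence D: 6, 17, 23, 40, 63, 103 — each term equals the sum of the previous two.
Position 28 falls in subsequence D as its term 7, giving 166.

166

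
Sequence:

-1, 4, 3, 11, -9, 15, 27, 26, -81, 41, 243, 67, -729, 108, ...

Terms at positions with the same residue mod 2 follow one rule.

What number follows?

2187

Split by position mod 2 into 2 tracks.
Track A = -1, 3, -9, 27, -81, 243, -729: multiplying by -3 each time.
Track B = 4, 11, 15, 26, 41, 67, 108: each term equals the sum of the previous two.
Position 15 falls in track A as its term 8, giving 2187.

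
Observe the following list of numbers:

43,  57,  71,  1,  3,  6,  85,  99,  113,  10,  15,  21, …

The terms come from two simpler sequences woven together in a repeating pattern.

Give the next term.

The slot pattern repeats as AAABBB (period 6), so there are 2 interleaved tracks.
Track A: 43, 57, 71, 85, 99, 113. Adding 14 each time.
Track B: 1, 3, 6, 10, 15, 21. Triangular numbers n(n+1)/2 for n = 1, 2, ….
Position 13 falls in track A as its term 7, giving 127.

127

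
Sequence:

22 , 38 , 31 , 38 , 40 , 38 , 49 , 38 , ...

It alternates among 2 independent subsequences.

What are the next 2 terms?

Positions 1, 3, 5, … form one subsequence and positions 2, 4, 6, … form another.
Subsequence A: 22, 31, 40, 49 (arithmetic, step +9).
Subsequence B: 38, 38, 38, 38 (always 38).
Term 9 comes from subsequence A (its 5th entry): 58.
Position 10 falls in subsequence B as its term 5, giving 38.

58, 38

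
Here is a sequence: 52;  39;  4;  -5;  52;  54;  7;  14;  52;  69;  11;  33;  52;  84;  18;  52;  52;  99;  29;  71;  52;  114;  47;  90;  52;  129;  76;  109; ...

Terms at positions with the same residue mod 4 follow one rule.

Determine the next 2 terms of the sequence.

52, 144

Read the sequence 4 terms at a time; column i is its own pattern.
Track A: 52, 52, 52, 52, 52, 52, 52 (the constant sequence 52).
Track B: 39, 54, 69, 84, 99, 114, 129 (arithmetic with common difference +15).
Track C: 4, 7, 11, 18, 29, 47, 76 (a Fibonacci-like recurrence a_n = a_{n-1} + a_{n-2}).
Track D: -5, 14, 33, 52, 71, 90, 109 (arithmetic with common difference +19).
The 29th slot belongs to track A; its 8th term is 52.
Position 30 → track B, term 8 = 144.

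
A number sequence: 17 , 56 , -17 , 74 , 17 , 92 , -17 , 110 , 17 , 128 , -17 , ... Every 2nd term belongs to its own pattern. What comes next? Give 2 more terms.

146, 17

Positions 1, 3, 5, … form one subsequence and positions 2, 4, 6, … form another.
Stream A: 17, -17, 17, -17, 17, -17 (alternating ±17).
Stream B: 56, 74, 92, 110, 128 (arithmetic, step +18).
Position 12 → stream B, term 6 = 146.
Position 13 → stream A, term 7 = 17.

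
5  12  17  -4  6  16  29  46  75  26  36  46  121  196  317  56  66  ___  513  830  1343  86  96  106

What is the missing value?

Reading positions in blocks of 6 reveals the pattern AAABBB — 2 tracks woven together.
Track A: 5, 12, 17, 29, 46, 75, 121, 196, 317, 513, 830, 1343 (a Fibonacci-like recurrence a_n = a_{n-1} + a_{n-2}).
Track B: -4, 6, 16, 26, 36, 46, 56, 66, ?, 86, 96, 106 (adding 10 each time).
Filling track B at index 9 by its rule yields 76.

76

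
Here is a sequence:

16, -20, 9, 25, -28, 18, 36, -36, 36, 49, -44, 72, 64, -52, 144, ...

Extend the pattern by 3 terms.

81, -60, 288

Split by position mod 3: positions 1, 4, 7, … form one track, and each other residue class forms its own.
Subsequence A: 16, 25, 36, 49, 64 — perfect squares starting at 4².
Subsequence B: -20, -28, -36, -44, -52 — subtracting 8 each time.
Subsequence C: 9, 18, 36, 72, 144 — a geometric progression (common ratio 2).
Position 16 falls in subsequence A as its term 6, giving 81.
The 17th slot belongs to subsequence B; its 6th term is -60.
The 18th slot belongs to subsequence C; its 6th term is 288.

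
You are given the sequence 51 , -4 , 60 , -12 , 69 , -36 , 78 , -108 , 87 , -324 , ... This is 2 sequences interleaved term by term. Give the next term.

The terms cycle through 2 interleaved subsequences.
Track A is 51, 60, 69, 78, 87, which is linear: a_n = 42 + 9·n.
Track B is -4, -12, -36, -108, -324, which is a geometric progression (common ratio 3).
Position 11 falls in track A as its term 6, giving 96.

96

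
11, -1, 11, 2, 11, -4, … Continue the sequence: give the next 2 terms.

11, 8

The terms cycle through 2 interleaved subsequences.
Subsequence A is 11, 11, 11, which is always 11.
Subsequence B is -1, 2, -4, which is geometric with ratio -2.
Position 7 → subsequence A, term 4 = 11.
Position 8 falls in subsequence B as its term 4, giving 8.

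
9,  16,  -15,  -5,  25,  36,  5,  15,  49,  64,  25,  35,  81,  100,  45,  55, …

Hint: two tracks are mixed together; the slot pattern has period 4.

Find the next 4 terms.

Reading positions in blocks of 4 reveals the pattern AABB — 2 tracks woven together.
Track A: 9, 16, 25, 36, 49, 64, 81, 100 (perfect squares starting at 3²).
Track B: -15, -5, 5, 15, 25, 35, 45, 55 (arithmetic with common difference +10).
The 17th slot belongs to track A; its 9th term is 121.
Position 18 → track A, term 10 = 144.
Position 19 falls in track B as its term 9, giving 65.
Position 20 falls in track B as its term 10, giving 75.

121, 144, 65, 75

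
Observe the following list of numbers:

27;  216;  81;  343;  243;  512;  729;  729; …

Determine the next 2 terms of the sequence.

Positions 1, 3, 5, … form one subsequence and positions 2, 4, 6, … form another.
Subsequence A = 27, 81, 243, 729: powers 3^3, 3^4, 3^5, ….
Subsequence B = 216, 343, 512, 729: the cubes 6³, 7³, 8³, ….
The 9th slot belongs to subsequence A; its 5th term is 2187.
Term 10 comes from subsequence B (its 5th entry): 1000.

2187, 1000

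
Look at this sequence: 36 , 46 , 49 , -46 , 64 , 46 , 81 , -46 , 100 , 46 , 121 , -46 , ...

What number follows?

Odd-indexed and even-indexed terms follow separate rules.
Track A = 36, 49, 64, 81, 100, 121: consecutive squares n² from n = 6.
Track B = 46, -46, 46, -46, 46, -46: the oscillation 46·(−1)^(n+1).
The 13th slot belongs to track A; its 7th term is 144.

144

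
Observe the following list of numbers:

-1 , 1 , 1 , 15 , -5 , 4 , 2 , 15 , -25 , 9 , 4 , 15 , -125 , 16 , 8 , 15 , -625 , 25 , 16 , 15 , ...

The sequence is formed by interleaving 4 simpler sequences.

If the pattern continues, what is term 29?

-78125

Split by position mod 4 into 4 tracks.
Track A is -1, -5, -25, -125, -625, which is geometric, ×5 each step.
Track B is 1, 4, 9, 16, 25, which is the squares 1², 2², 3², ….
Track C is 1, 2, 4, 8, 16, which is successive powers of 2.
Track D is 15, 15, 15, 15, 15, which is always 15.
Position 29 falls in track A as its term 8, giving -78125.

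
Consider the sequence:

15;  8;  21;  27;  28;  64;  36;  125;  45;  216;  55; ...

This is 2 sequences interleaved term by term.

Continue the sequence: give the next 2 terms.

Taking every 2nd term gives 2 separate tracks.
Stream A is 15, 21, 28, 36, 45, 55, which is triangular numbers starting at T_5.
Stream B is 8, 27, 64, 125, 216, which is the cubes 2³, 3³, 4³, ….
Position 12 → stream B, term 6 = 343.
The 13th slot belongs to stream A; its 7th term is 66.

343, 66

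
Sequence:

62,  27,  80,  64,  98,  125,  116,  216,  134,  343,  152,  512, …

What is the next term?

170

The terms cycle through 2 interleaved subsequences.
Subsequence A = 62, 80, 98, 116, 134, 152: adding 18 each time.
Subsequence B = 27, 64, 125, 216, 343, 512: perfect cubes starting at 3³.
The 13th slot belongs to subsequence A; its 7th term is 170.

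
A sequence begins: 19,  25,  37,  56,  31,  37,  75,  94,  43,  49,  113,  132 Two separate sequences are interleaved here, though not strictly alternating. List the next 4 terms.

55, 61, 151, 170

Positions follow the repeating pattern AABB; grouping by letter gives 2 tracks.
Track A is 19, 25, 31, 37, 43, 49, which is linear: a_n = 13 + 6·n.
Track B is 37, 56, 75, 94, 113, 132, which is linear: a_n = 18 + 19·n.
Term 13 comes from track A (its 7th entry): 55.
Term 14 comes from track A (its 8th entry): 61.
Position 15 → track B, term 7 = 151.
The 16th slot belongs to track B; its 8th term is 170.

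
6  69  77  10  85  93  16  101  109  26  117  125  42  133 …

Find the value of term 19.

110

Reading positions in blocks of 3 reveals the pattern ABB — 2 tracks woven together.
Track A = 6, 10, 16, 26, 42: each term equals the sum of the previous two.
Track B = 69, 77, 85, 93, 101, 109, 117, 125, 133: adding 8 each time.
Term 19 comes from track A (its 7th entry): 110.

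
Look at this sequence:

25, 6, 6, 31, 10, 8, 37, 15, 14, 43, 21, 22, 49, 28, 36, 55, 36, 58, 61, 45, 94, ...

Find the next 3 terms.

67, 55, 152

Split by position mod 3 into 3 tracks.
Stream A is 25, 31, 37, 43, 49, 55, 61, which is arithmetic with common difference +6.
Stream B is 6, 10, 15, 21, 28, 36, 45, which is the triangular numbers T_3, T_4, ….
Stream C is 6, 8, 14, 22, 36, 58, 94, which is a Fibonacci-like recurrence a_n = a_{n-1} + a_{n-2}.
Term 22 comes from stream A (its 8th entry): 67.
Term 23 comes from stream B (its 8th entry): 55.
Term 24 comes from stream C (its 8th entry): 152.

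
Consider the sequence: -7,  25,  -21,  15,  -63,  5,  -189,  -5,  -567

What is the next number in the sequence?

-15

Odd-indexed and even-indexed terms follow separate rules.
Track A = -7, -21, -63, -189, -567: geometric, ×3 each step.
Track B = 25, 15, 5, -5: linear: a_n = 35 − 10·n.
The 10th slot belongs to track B; its 5th term is -15.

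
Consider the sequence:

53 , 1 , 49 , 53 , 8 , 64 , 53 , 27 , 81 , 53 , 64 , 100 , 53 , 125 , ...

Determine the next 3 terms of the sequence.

The terms cycle through 3 interleaved subsequences.
Stream A = 53, 53, 53, 53, 53: always 53.
Stream B = 1, 8, 27, 64, 125: perfect cubes starting at 1³.
Stream C = 49, 64, 81, 100: perfect squares starting at 7².
The 15th slot belongs to stream C; its 5th term is 121.
Position 16 falls in stream A as its term 6, giving 53.
The 17th slot belongs to stream B; its 6th term is 216.

121, 53, 216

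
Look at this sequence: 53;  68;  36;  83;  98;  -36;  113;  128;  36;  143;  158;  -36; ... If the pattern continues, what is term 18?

-36

Positions follow the repeating pattern AAB; grouping by letter gives 2 tracks.
Track A is 53, 68, 83, 98, 113, 128, 143, 158, which is adding 15 each time.
Track B is 36, -36, 36, -36, which is alternating ±36.
Position 18 falls in track B as its term 6, giving -36.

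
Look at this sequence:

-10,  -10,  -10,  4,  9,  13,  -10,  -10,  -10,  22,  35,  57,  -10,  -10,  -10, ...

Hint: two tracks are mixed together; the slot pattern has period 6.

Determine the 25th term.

Reading positions in blocks of 6 reveals the pattern AAABBB — 2 tracks woven together.
Stream A = -10, -10, -10, -10, -10, -10, -10, -10, -10: the constant sequence -10.
Stream B = 4, 9, 13, 22, 35, 57: Fibonacci-style (each term is the sum of the two before it).
Term 25 comes from stream A (its 13th entry): -10.

-10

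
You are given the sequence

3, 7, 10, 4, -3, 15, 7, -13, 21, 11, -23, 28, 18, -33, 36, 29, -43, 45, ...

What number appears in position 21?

55

Taking every 3rd term gives 3 separate tracks.
Track A: 3, 4, 7, 11, 18, 29. Each term equals the sum of the previous two.
Track B: 7, -3, -13, -23, -33, -43. Arithmetic, step −10.
Track C: 10, 15, 21, 28, 36, 45. The triangular numbers T_4, T_5, ….
Position 21 → track C, term 7 = 55.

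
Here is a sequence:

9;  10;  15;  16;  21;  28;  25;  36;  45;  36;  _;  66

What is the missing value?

Positions follow the repeating pattern ABB; grouping by letter gives 2 tracks.
Stream A = 9, 16, 25, 36: the squares 3², 4², 5², ….
Stream B = 10, 15, 21, 28, 36, 45, ?, 66: the triangular numbers T_4, T_5, ….
The gap is stream B's term 7; the rule gives 55.

55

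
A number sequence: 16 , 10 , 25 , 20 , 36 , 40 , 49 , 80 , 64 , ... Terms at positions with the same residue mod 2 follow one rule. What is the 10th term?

160

Odd-indexed and even-indexed terms follow separate rules.
Track A: 16, 25, 36, 49, 64. Perfect squares starting at 4².
Track B: 10, 20, 40, 80. Geometric, ×2 each step.
Position 10 falls in track B as its term 5, giving 160.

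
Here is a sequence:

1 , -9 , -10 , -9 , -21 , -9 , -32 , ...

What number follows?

-9

The terms cycle through 2 interleaved subsequences.
Stream A: 1, -10, -21, -32 — arithmetic, step −11.
Stream B: -9, -9, -9 — always -9.
Position 8 → stream B, term 4 = -9.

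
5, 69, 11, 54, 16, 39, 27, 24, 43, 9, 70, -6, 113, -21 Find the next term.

The terms cycle through 2 interleaved subsequences.
Track A: 5, 11, 16, 27, 43, 70, 113 — a Fibonacci-like recurrence a_n = a_{n-1} + a_{n-2}.
Track B: 69, 54, 39, 24, 9, -6, -21 — arithmetic, step −15.
The 15th slot belongs to track A; its 8th term is 183.

183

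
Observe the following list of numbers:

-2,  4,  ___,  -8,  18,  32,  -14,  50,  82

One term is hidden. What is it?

14

Reading positions in blocks of 3 reveals the pattern ABB — 2 tracks woven together.
Stream A: -2, -8, -14 (subtracting 6 each time).
Stream B: 4, ?, 18, 32, 50, 82 (a Fibonacci-like recurrence a_n = a_{n-1} + a_{n-2}).
Stream B's pattern makes the blank 14.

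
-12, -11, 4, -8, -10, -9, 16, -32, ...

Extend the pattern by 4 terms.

Reading positions in blocks of 4 reveals the pattern AABB — 2 tracks woven together.
Track A: -12, -11, -10, -9 (arithmetic, step +1).
Track B: 4, -8, 16, -32 (geometric with ratio -2).
Position 9 falls in track A as its term 5, giving -8.
Term 10 comes from track A (its 6th entry): -7.
Position 11 → track B, term 5 = 64.
Position 12 → track B, term 6 = -128.

-8, -7, 64, -128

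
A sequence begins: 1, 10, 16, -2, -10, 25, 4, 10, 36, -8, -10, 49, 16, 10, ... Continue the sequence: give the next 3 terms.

Taking every 3rd term gives 3 separate tracks.
Subsequence A: 1, -2, 4, -8, 16 (a geometric progression (common ratio -2)).
Subsequence B: 10, -10, 10, -10, 10 (alternating ±10).
Subsequence C: 16, 25, 36, 49 (consecutive squares n² from n = 4).
Position 15 falls in subsequence C as its term 5, giving 64.
The 16th slot belongs to subsequence A; its 6th term is -32.
Position 17 falls in subsequence B as its term 6, giving -10.

64, -32, -10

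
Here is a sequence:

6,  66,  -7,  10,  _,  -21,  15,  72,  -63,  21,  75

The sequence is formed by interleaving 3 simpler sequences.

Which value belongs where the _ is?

Split by position mod 3 into 3 tracks.
Subsequence A is 6, 10, 15, 21, which is triangular numbers starting at T_3.
Subsequence B is 66, ?, 72, 75, which is linear: a_n = 63 + 3·n.
Subsequence C is -7, -21, -63, which is multiplying by 3 each time.
So the missing entry in subsequence B is 69.

69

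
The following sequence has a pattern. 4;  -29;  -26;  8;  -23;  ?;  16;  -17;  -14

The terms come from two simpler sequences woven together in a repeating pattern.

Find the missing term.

Reading positions in blocks of 3 reveals the pattern ABB — 2 tracks woven together.
Track A: 4, 8, 16. Powers of 2.
Track B: -29, -26, -23, ?, -17, -14. Adding 3 each time.
So the missing entry in track B is -20.

-20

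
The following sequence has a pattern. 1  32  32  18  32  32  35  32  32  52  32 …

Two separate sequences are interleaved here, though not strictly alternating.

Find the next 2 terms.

Reading positions in blocks of 3 reveals the pattern ABB — 2 tracks woven together.
Stream A is 1, 18, 35, 52, which is linear: a_n = -16 + 17·n.
Stream B is 32, 32, 32, 32, 32, 32, 32, which is constant 32.
Position 12 → stream B, term 8 = 32.
The 13th slot belongs to stream A; its 5th term is 69.

32, 69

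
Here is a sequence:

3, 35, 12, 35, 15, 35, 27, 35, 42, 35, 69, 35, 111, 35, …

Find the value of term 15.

180

Odd-indexed and even-indexed terms follow separate rules.
Subsequence A is 3, 12, 15, 27, 42, 69, 111, which is each term equals the sum of the previous two.
Subsequence B is 35, 35, 35, 35, 35, 35, 35, which is the constant sequence 35.
Position 15 falls in subsequence A as its term 8, giving 180.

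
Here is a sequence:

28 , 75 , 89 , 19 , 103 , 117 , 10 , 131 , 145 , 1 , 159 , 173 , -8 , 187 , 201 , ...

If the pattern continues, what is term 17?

215

The slot pattern repeats as ABB (period 3), so there are 2 interleaved tracks.
Track A: 28, 19, 10, 1, -8 (arithmetic with common difference −9).
Track B: 75, 89, 103, 117, 131, 145, 159, 173, 187, 201 (arithmetic, step +14).
Position 17 → track B, term 11 = 215.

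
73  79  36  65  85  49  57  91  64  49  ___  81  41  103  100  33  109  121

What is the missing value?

Split by position mod 3: positions 1, 4, 7, … form one track, and each other residue class forms its own.
Subsequence A is 73, 65, 57, 49, 41, 33, which is subtracting 8 each time.
Subsequence B is 79, 85, 91, ?, 103, 109, which is linear: a_n = 73 + 6·n.
Subsequence C is 36, 49, 64, 81, 100, 121, which is the squares 6², 7², 8², ….
Subsequence B's pattern makes the blank 97.

97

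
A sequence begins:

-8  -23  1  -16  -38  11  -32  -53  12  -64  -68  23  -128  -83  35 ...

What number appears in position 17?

-98

The terms cycle through 3 interleaved subsequences.
Track A: -8, -16, -32, -64, -128 — a geometric progression (common ratio 2).
Track B: -23, -38, -53, -68, -83 — subtracting 15 each time.
Track C: 1, 11, 12, 23, 35 — Fibonacci-style (each term is the sum of the two before it).
Position 17 → track B, term 6 = -98.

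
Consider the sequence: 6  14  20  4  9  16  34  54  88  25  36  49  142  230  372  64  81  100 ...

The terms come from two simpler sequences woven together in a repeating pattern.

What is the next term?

Reading positions in blocks of 6 reveals the pattern AAABBB — 2 tracks woven together.
Track A: 6, 14, 20, 34, 54, 88, 142, 230, 372 — each term equals the sum of the previous two.
Track B: 4, 9, 16, 25, 36, 49, 64, 81, 100 — perfect squares starting at 2².
Term 19 comes from track A (its 10th entry): 602.

602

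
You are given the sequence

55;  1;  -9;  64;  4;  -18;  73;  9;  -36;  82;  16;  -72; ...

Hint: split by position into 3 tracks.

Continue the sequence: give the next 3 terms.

Read the sequence 3 terms at a time; column i is its own pattern.
Track A: 55, 64, 73, 82 (adding 9 each time).
Track B: 1, 4, 9, 16 (perfect squares starting at 1²).
Track C: -9, -18, -36, -72 (geometric with ratio 2).
Position 13 → track A, term 5 = 91.
Position 14 → track B, term 5 = 25.
The 15th slot belongs to track C; its 5th term is -144.

91, 25, -144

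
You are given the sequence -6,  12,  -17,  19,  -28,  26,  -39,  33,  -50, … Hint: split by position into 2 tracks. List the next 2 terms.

40, -61

Split by position mod 2 into 2 tracks.
Track A is -6, -17, -28, -39, -50, which is arithmetic with common difference −11.
Track B is 12, 19, 26, 33, which is arithmetic with common difference +7.
Term 10 comes from track B (its 5th entry): 40.
Position 11 → track A, term 6 = -61.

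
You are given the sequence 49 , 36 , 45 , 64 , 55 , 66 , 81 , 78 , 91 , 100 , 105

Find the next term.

Positions follow the repeating pattern ABB; grouping by letter gives 2 tracks.
Stream A is 49, 64, 81, 100, which is the squares 7², 8², 9², ….
Stream B is 36, 45, 55, 66, 78, 91, 105, which is the triangular numbers T_8, T_9, ….
Position 12 → stream B, term 8 = 120.

120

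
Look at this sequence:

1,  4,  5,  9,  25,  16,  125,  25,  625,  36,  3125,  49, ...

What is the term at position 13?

Split by position mod 2 into 2 tracks.
Track A: 1, 5, 25, 125, 625, 3125 (powers 5^0, 5^1, 5^2, …).
Track B: 4, 9, 16, 25, 36, 49 (consecutive squares n² from n = 2).
Position 13 → track A, term 7 = 15625.

15625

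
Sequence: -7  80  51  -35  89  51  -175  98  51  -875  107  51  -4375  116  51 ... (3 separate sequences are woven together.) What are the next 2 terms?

-21875, 125

Split by position mod 3: positions 1, 4, 7, … form one track, and each other residue class forms its own.
Subsequence A is -7, -35, -175, -875, -4375, which is geometric with ratio 5.
Subsequence B is 80, 89, 98, 107, 116, which is adding 9 each time.
Subsequence C is 51, 51, 51, 51, 51, which is the constant sequence 51.
Term 16 comes from subsequence A (its 6th entry): -21875.
Position 17 falls in subsequence B as its term 6, giving 125.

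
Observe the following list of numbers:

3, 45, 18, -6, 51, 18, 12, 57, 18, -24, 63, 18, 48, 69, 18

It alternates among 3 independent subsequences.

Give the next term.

-96

Split by position mod 3: positions 1, 4, 7, … form one track, and each other residue class forms its own.
Subsequence A: 3, -6, 12, -24, 48. Geometric with ratio -2.
Subsequence B: 45, 51, 57, 63, 69. Adding 6 each time.
Subsequence C: 18, 18, 18, 18, 18. Constant 18.
Position 16 → subsequence A, term 6 = -96.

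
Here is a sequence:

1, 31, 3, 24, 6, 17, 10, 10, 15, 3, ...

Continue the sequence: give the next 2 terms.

21, -4

Positions 1, 3, 5, … form one subsequence and positions 2, 4, 6, … form another.
Track A: 1, 3, 6, 10, 15. The triangular numbers T_1, T_2, ….
Track B: 31, 24, 17, 10, 3. Arithmetic with common difference −7.
Position 11 → track A, term 6 = 21.
Term 12 comes from track B (its 6th entry): -4.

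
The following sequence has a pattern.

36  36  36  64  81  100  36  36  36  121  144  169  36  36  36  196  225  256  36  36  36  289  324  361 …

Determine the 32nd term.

36

Reading positions in blocks of 6 reveals the pattern AAABBB — 2 tracks woven together.
Track A is 36, 36, 36, 36, 36, 36, 36, 36, 36, 36, 36, 36, which is always 36.
Track B is 64, 81, 100, 121, 144, 169, 196, 225, 256, 289, 324, 361, which is consecutive squares n² from n = 8.
Position 32 → track A, term 17 = 36.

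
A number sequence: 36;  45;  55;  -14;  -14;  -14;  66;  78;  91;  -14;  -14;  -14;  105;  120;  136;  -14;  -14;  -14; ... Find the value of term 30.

Positions follow the repeating pattern AAABBB; grouping by letter gives 2 tracks.
Subsequence A: 36, 45, 55, 66, 78, 91, 105, 120, 136 (triangular numbers starting at T_8).
Subsequence B: -14, -14, -14, -14, -14, -14, -14, -14, -14 (constant -14).
Position 30 falls in subsequence B as its term 15, giving -14.

-14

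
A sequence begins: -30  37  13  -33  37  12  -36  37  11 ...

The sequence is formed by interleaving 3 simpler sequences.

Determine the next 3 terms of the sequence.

-39, 37, 10

The terms cycle through 3 interleaved subsequences.
Track A: -30, -33, -36. Subtracting 3 each time.
Track B: 37, 37, 37. The constant sequence 37.
Track C: 13, 12, 11. Linear: a_n = 14 − n.
Position 10 → track A, term 4 = -39.
The 11th slot belongs to track B; its 4th term is 37.
Position 12 falls in track C as its term 4, giving 10.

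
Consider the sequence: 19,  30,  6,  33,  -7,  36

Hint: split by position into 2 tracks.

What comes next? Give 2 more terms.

Positions 1, 3, 5, … form one subsequence and positions 2, 4, 6, … form another.
Track A = 19, 6, -7: subtracting 13 each time.
Track B = 30, 33, 36: arithmetic with common difference +3.
Position 7 falls in track A as its term 4, giving -20.
Term 8 comes from track B (its 4th entry): 39.

-20, 39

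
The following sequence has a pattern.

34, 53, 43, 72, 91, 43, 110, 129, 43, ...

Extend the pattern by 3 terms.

148, 167, 43

The slot pattern repeats as AAB (period 3), so there are 2 interleaved tracks.
Track A: 34, 53, 72, 91, 110, 129 — linear: a_n = 15 + 19·n.
Track B: 43, 43, 43 — always 43.
Position 10 → track A, term 7 = 148.
Position 11 → track A, term 8 = 167.
Position 12 falls in track B as its term 4, giving 43.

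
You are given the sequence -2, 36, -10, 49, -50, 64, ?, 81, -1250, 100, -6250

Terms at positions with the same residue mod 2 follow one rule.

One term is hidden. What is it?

Positions 1, 3, 5, … form one subsequence and positions 2, 4, 6, … form another.
Subsequence A: -2, -10, -50, ?, -1250, -6250. Geometric with ratio 5.
Subsequence B: 36, 49, 64, 81, 100. Perfect squares starting at 6².
So the missing entry in subsequence A is -250.

-250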